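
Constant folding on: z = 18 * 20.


18 * 20 = 360 at compile time
Optimized: z = 360


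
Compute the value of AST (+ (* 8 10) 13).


Evaluate inner: (* 8 10) = 80
Evaluate root: (+ 80 13) = 93
Result: 93


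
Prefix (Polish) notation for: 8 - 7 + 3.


left-to-right (same/higher precedence on left): tree is (+ (- 8 7) 3)
Prefix: + - 8 7 3


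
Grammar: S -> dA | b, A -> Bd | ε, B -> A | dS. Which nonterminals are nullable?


A nonterminal is nullable iff some alternative derives ε (directly, or every symbol in it is nullable)
Nullable: {A, B}


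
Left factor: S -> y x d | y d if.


Common prefix: 'y'
Factored: S -> y S', S' -> x d | d if


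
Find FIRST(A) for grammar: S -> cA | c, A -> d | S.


Per alternative of A: FIRST(d) = {d}; FIRST(S) = {c}
FIRST(A) = {c, d}


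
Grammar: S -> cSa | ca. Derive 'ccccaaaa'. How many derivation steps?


Derivation: S => cSa => ccSaa => cccSaaa => ccccaaaa
Steps: 4


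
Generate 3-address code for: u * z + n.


Break into single-operator statements:
t1 = u * z
t2 = t1 + n


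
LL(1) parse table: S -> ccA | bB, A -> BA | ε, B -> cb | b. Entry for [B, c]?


For [B, c]: 'c' ∈ FIRST(cb)
Entry: B -> cb


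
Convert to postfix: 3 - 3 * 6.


* has higher precedence, evaluate 3*6 first
Postfix: 3 3 6 * -


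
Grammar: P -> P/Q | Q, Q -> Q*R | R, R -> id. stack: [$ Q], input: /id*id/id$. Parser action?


lookahead ∉ {*} so Q won't extend; reduce P -> Q
Action: reduce (P -> Q)


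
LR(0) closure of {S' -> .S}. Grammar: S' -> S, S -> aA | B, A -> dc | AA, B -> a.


Start: S' -> .S
For each item with dot before a nonterminal B, add B -> .γ for every B-production
Closure: [S' -> .S, S -> .aA, S -> .B, B -> .a]


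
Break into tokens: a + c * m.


Scan left to right, longest-match per lexeme
Tokens: ID(a), OP(+), ID(c), OP(*), ID(m)


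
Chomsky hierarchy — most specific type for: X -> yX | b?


Right-linear: every RHS is a terminal or a terminal followed by one nonterminal
Classification: Type 3 (Regular)


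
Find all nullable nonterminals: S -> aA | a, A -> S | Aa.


A nonterminal is nullable iff some alternative derives ε (directly, or every symbol in it is nullable)
Nullable: {}


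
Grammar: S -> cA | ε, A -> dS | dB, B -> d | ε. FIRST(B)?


Per alternative of B: FIRST(d) = {d}; FIRST(ε) = {ε}
FIRST(B) = {d, ε}


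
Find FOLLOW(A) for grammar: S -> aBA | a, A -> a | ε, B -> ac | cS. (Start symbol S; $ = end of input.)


$ ∈ FOLLOW(S). For each A -> αBβ: add FIRST(β)\{ε} to FOLLOW(B); if β nullable, add FOLLOW(A).
FOLLOW(A) = {$, a}


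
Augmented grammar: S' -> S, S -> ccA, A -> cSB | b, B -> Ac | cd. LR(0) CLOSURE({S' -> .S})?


Start: S' -> .S
For each item with dot before a nonterminal B, add B -> .γ for every B-production
Closure: [S' -> .S, S -> .ccA]


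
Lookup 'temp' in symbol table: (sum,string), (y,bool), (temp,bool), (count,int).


Lookup 'temp' → type bool


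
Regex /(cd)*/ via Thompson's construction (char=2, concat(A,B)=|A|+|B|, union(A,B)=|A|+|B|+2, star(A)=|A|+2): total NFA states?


Syntax tree has 2 char leaf(s), 0 union(s), 1 star(s)
chars contribute 2×2 = 4; each union adds +2; each star adds +2
Total: 4 + 0 + 2 = 6 states


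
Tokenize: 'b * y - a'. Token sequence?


Scan left to right, longest-match per lexeme
Tokens: ID(b), OP(*), ID(y), OP(-), ID(a)


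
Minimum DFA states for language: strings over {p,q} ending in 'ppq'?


Track the longest suffix of input matching a prefix of 'ppq': 4 classes (prefixes of length 0..3)
Minimal DFA: 4 states


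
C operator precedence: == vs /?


'/' is multiplicative (level 10); '==' is equality (level 6)
Higher level binds tighter
'/' has higher precedence than '=='


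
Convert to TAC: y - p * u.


Break into single-operator statements:
t1 = p * u
t2 = y - t1


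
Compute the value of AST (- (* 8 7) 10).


Evaluate inner: (* 8 7) = 56
Evaluate root: (- 56 10) = 46
Result: 46


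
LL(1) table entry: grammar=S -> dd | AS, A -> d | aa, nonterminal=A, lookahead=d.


For [A, d]: 'd' ∈ FIRST(d)
Entry: A -> d


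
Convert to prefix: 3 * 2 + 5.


left-to-right (same/higher precedence on left): tree is (+ (* 3 2) 5)
Prefix: + * 3 2 5


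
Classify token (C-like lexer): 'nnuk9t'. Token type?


Pattern: letter/underscore followed by alphanumerics, not a keyword
Type: IDENTIFIER


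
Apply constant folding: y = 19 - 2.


19 - 2 = 17 at compile time
Optimized: y = 17


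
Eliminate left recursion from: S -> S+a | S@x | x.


Left-recursive alternatives: S+a, S@x; non-recursive: x
Introduce S': S -> xS', S' -> +aS' | @xS' | ε


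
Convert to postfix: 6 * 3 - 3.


Left to right (same or higher precedence on left)
Postfix: 6 3 * 3 -


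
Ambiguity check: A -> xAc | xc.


balanced x^n…c^n: each string has a unique parse
Unambiguous


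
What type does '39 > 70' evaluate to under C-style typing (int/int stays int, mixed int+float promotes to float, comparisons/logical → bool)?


Operand types: int > int
Rule: comparison yields bool
Result type: bool


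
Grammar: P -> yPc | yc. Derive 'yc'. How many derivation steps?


Derivation: P => yc
Steps: 1


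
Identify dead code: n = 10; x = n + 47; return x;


n is read by x's definition; x is returned
No dead code


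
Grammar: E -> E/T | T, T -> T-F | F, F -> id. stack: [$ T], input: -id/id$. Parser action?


shift '-' to continue T -> T-F
Action: shift


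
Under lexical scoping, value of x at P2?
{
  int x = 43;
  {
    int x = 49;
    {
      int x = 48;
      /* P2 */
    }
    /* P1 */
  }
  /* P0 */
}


x declared in the same block as P2
x = 48


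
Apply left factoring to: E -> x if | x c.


Common prefix: 'x'
Factored: E -> x E', E' -> if | c


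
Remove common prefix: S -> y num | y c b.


Common prefix: 'y'
Factored: S -> y S', S' -> num | c b


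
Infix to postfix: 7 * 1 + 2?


Left to right (same or higher precedence on left)
Postfix: 7 1 * 2 +


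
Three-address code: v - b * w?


Break into single-operator statements:
t1 = b * w
t2 = v - t1


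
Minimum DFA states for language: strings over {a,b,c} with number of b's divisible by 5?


Track (count of b) mod 5: states 0..4, accept at 0
Minimal DFA: 5 states


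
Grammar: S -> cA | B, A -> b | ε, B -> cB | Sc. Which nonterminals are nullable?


A nonterminal is nullable iff some alternative derives ε (directly, or every symbol in it is nullable)
Nullable: {A}


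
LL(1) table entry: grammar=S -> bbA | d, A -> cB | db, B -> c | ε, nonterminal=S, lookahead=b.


For [S, b]: 'b' ∈ FIRST(bbA)
Entry: S -> bbA


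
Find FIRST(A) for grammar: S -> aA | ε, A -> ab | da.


Per alternative of A: FIRST(ab) = {a}; FIRST(da) = {d}
FIRST(A) = {a, d}


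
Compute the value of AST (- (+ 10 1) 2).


Evaluate inner: (+ 10 1) = 11
Evaluate root: (- 11 2) = 9
Result: 9


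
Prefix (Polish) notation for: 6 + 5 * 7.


'*' binds tighter: tree is (+ 6 (* 5 7))
Prefix: + 6 * 5 7


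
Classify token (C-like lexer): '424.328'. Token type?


Pattern: digits with a decimal point
Type: FLOAT_LITERAL


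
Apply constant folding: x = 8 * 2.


8 * 2 = 16 at compile time
Optimized: x = 16


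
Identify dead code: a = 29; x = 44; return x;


a is assigned but never read
Dead: 'a = 29'


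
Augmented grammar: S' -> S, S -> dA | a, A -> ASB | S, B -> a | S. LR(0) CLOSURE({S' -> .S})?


Start: S' -> .S
For each item with dot before a nonterminal B, add B -> .γ for every B-production
Closure: [S' -> .S, S -> .dA, S -> .a]


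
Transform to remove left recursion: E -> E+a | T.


Left-recursive alternatives: E+a; non-recursive: T
Introduce E': E -> TE', E' -> +aE' | ε


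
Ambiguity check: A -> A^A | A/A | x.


'x^x/x' has two parse trees (no precedence encoded between ^ and /)
Ambiguous


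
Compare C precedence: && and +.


'+' is additive (level 9); '&&' is logical AND (level 2)
Higher level binds tighter
'+' has higher precedence than '&&'


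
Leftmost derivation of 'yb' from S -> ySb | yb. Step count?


Derivation: S => yb
Steps: 1


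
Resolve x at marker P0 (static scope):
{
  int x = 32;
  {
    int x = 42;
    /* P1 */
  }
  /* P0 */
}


x declared in the same block as P0
x = 32


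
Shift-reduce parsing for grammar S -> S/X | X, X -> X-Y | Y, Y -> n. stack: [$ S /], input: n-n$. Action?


no handle ('S/' is not any RHS); shift 'n'
Action: shift


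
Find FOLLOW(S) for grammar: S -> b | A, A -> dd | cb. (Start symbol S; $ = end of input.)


$ ∈ FOLLOW(S). For each A -> αBβ: add FIRST(β)\{ε} to FOLLOW(B); if β nullable, add FOLLOW(A).
FOLLOW(S) = {$}


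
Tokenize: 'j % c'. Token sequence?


Scan left to right, longest-match per lexeme
Tokens: ID(j), OP(%), ID(c)


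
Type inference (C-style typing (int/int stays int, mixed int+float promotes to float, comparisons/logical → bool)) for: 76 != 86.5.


Operand types: int != float
Rule: comparison yields bool
Result type: bool


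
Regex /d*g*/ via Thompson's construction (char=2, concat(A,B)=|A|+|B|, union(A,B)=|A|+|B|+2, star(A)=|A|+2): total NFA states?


Syntax tree has 2 char leaf(s), 0 union(s), 2 star(s)
chars contribute 2×2 = 4; each union adds +2; each star adds +2
Total: 4 + 0 + 4 = 8 states


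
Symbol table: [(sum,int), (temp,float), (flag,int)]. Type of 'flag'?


Lookup 'flag' → type int


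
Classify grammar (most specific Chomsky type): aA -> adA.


LHS has context (more than one symbol) and |LHS| ≤ |RHS|
Classification: Type 1 (Context-Sensitive)


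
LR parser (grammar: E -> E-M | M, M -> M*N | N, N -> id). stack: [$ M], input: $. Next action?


lookahead ∉ {*} so M won't extend; reduce E -> M
Action: reduce (E -> M)


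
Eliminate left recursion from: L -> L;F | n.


Left-recursive alternatives: L;F; non-recursive: n
Introduce L': L -> nL', L' -> ;FL' | ε


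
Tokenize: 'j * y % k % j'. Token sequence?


Scan left to right, longest-match per lexeme
Tokens: ID(j), OP(*), ID(y), OP(%), ID(k), OP(%), ID(j)


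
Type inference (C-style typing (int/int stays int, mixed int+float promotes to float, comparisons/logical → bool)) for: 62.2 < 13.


Operand types: float < int
Rule: comparison yields bool
Result type: bool


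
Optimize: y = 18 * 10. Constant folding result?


18 * 10 = 180 at compile time
Optimized: y = 180


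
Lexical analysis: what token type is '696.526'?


Pattern: digits with a decimal point
Type: FLOAT_LITERAL


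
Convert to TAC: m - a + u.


Break into single-operator statements:
t1 = m - a
t2 = t1 + u


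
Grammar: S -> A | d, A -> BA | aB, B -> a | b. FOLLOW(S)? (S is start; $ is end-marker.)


$ ∈ FOLLOW(S). For each A -> αBβ: add FIRST(β)\{ε} to FOLLOW(B); if β nullable, add FOLLOW(A).
FOLLOW(S) = {$}


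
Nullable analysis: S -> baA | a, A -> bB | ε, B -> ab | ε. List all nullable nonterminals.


A nonterminal is nullable iff some alternative derives ε (directly, or every symbol in it is nullable)
Nullable: {A, B}


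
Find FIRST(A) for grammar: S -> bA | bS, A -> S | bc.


Per alternative of A: FIRST(S) = {b}; FIRST(bc) = {b}
FIRST(A) = {b}


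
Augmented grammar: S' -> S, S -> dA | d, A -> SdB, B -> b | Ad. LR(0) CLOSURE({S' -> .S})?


Start: S' -> .S
For each item with dot before a nonterminal B, add B -> .γ for every B-production
Closure: [S' -> .S, S -> .dA, S -> .d]


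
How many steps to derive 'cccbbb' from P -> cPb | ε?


Derivation: P => cPb => ccPbb => cccPbbb => cccbbb
Steps: 4


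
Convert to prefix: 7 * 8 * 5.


left-to-right (same/higher precedence on left): tree is (* (* 7 8) 5)
Prefix: * * 7 8 5


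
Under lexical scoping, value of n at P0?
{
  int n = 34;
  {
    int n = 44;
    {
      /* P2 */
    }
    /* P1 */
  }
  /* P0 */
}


n declared in the same block as P0
n = 34


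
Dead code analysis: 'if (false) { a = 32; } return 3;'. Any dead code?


condition is constant false, so the whole block is unreachable
Dead: 'if (false) { a = 32; }'


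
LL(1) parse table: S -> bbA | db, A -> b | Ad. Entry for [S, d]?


For [S, d]: 'd' ∈ FIRST(db)
Entry: S -> db


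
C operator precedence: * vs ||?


'*' is multiplicative (level 10); '||' is logical OR (level 1)
Higher level binds tighter
'*' has higher precedence than '||'


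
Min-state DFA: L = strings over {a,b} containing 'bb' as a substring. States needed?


KMP-style automaton: 2 progress states + 1 absorbing accept = 3
Minimal DFA: 3 states


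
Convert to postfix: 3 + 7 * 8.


* has higher precedence, evaluate 7*8 first
Postfix: 3 7 8 * +


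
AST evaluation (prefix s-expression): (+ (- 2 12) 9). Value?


Evaluate inner: (- 2 12) = -10
Evaluate root: (+ -10 9) = -1
Result: -1


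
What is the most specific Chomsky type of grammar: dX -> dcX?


LHS has context (more than one symbol) and |LHS| ≤ |RHS|
Classification: Type 1 (Context-Sensitive)


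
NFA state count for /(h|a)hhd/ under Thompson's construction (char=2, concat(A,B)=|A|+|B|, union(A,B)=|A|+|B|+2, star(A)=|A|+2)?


Syntax tree has 5 char leaf(s), 1 union(s), 0 star(s)
chars contribute 5×2 = 10; each union adds +2; each star adds +2
Total: 10 + 2 + 0 = 12 states


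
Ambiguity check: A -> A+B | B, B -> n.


precedence layered via separate nonterminal B: deterministic
Unambiguous


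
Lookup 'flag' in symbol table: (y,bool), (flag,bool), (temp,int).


Lookup 'flag' → type bool


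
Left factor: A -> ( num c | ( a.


Common prefix: '('
Factored: A -> ( A', A' -> num c | a


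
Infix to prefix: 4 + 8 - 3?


left-to-right (same/higher precedence on left): tree is (- (+ 4 8) 3)
Prefix: - + 4 8 3


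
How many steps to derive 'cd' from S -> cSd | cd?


Derivation: S => cd
Steps: 1


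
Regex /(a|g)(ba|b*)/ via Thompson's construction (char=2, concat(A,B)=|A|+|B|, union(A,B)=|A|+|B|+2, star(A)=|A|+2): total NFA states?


Syntax tree has 5 char leaf(s), 2 union(s), 1 star(s)
chars contribute 5×2 = 10; each union adds +2; each star adds +2
Total: 10 + 4 + 2 = 16 states


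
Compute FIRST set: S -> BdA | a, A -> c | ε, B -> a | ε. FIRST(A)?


Per alternative of A: FIRST(c) = {c}; FIRST(ε) = {ε}
FIRST(A) = {c, ε}


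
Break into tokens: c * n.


Scan left to right, longest-match per lexeme
Tokens: ID(c), OP(*), ID(n)


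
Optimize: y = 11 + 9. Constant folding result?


11 + 9 = 20 at compile time
Optimized: y = 20


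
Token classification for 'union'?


Pattern: reserved word
Type: KEYWORD


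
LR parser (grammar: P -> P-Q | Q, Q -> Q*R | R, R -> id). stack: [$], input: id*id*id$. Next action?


no handle on stack; shift 'id'
Action: shift


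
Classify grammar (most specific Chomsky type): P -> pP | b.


Right-linear: every RHS is a terminal or a terminal followed by one nonterminal
Classification: Type 3 (Regular)


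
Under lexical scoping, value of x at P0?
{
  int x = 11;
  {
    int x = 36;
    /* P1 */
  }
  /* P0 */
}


x declared in the same block as P0
x = 11


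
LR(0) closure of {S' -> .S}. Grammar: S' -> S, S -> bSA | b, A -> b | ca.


Start: S' -> .S
For each item with dot before a nonterminal B, add B -> .γ for every B-production
Closure: [S' -> .S, S -> .bSA, S -> .b]


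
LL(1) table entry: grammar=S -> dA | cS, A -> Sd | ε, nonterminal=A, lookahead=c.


For [A, c]: 'c' ∈ FIRST(Sd)
Entry: A -> Sd


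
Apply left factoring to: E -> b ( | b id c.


Common prefix: 'b'
Factored: E -> b E', E' -> ( | id c


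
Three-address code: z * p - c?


Break into single-operator statements:
t1 = z * p
t2 = t1 - c


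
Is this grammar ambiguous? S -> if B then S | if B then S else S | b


dangling else: 'if B then if B then b else b' parses two ways
Ambiguous


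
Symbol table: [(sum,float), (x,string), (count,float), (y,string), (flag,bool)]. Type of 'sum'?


Lookup 'sum' → type float


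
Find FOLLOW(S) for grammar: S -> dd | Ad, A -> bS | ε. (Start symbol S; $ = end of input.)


$ ∈ FOLLOW(S). For each A -> αBβ: add FIRST(β)\{ε} to FOLLOW(B); if β nullable, add FOLLOW(A).
FOLLOW(S) = {$, d}


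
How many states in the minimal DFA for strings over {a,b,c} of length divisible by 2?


Track length mod 2: states 0..1, accept at 0
Minimal DFA: 2 states


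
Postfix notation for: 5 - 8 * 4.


* has higher precedence, evaluate 8*4 first
Postfix: 5 8 4 * -


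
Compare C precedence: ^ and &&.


'^' is bitwise XOR (level 4); '&&' is logical AND (level 2)
Higher level binds tighter
'^' has higher precedence than '&&'


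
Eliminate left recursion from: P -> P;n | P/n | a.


Left-recursive alternatives: P;n, P/n; non-recursive: a
Introduce P': P -> aP', P' -> ;nP' | /nP' | ε


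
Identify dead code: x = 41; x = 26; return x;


first assignment to x is overwritten before any read
Dead: 'x = 41'


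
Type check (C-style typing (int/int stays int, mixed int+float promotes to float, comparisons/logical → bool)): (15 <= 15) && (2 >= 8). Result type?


Operand types: bool && bool
Rule: logical operators take bool operands and yield bool
Result type: bool


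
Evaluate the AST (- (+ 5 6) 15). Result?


Evaluate inner: (+ 5 6) = 11
Evaluate root: (- 11 15) = -4
Result: -4


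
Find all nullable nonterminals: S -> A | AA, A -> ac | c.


A nonterminal is nullable iff some alternative derives ε (directly, or every symbol in it is nullable)
Nullable: {}


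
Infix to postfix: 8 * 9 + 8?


Left to right (same or higher precedence on left)
Postfix: 8 9 * 8 +


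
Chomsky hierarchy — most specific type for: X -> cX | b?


Right-linear: every RHS is a terminal or a terminal followed by one nonterminal
Classification: Type 3 (Regular)


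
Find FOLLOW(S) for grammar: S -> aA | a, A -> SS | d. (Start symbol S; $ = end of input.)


$ ∈ FOLLOW(S). For each A -> αBβ: add FIRST(β)\{ε} to FOLLOW(B); if β nullable, add FOLLOW(A).
FOLLOW(S) = {$, a}


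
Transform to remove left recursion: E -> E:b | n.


Left-recursive alternatives: E:b; non-recursive: n
Introduce E': E -> nE', E' -> :bE' | ε


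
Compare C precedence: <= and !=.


'<=' is relational (level 7); '!=' is equality (level 6)
Higher level binds tighter
'<=' has higher precedence than '!='


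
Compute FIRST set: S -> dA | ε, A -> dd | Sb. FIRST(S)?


Per alternative of S: FIRST(dA) = {d}; FIRST(ε) = {ε}
FIRST(S) = {d, ε}


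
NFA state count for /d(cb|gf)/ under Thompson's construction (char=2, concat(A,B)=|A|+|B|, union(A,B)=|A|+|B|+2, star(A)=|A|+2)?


Syntax tree has 5 char leaf(s), 1 union(s), 0 star(s)
chars contribute 5×2 = 10; each union adds +2; each star adds +2
Total: 10 + 2 + 0 = 12 states


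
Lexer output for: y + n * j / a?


Scan left to right, longest-match per lexeme
Tokens: ID(y), OP(+), ID(n), OP(*), ID(j), OP(/), ID(a)


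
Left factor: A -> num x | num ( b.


Common prefix: 'num'
Factored: A -> num A', A' -> x | ( b


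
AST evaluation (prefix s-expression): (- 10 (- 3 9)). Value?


Evaluate inner: (- 3 9) = -6
Evaluate root: (- 10 -6) = 16
Result: 16


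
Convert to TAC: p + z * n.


Break into single-operator statements:
t1 = z * n
t2 = p + t1


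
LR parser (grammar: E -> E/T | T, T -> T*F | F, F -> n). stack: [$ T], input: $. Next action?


lookahead ∉ {*} so T won't extend; reduce E -> T
Action: reduce (E -> T)


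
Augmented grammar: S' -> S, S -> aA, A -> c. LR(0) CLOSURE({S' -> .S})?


Start: S' -> .S
For each item with dot before a nonterminal B, add B -> .γ for every B-production
Closure: [S' -> .S, S -> .aA]


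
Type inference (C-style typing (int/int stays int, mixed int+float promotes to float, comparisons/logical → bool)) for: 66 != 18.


Operand types: int != int
Rule: comparison yields bool
Result type: bool


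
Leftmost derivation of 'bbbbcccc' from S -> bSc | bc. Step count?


Derivation: S => bSc => bbScc => bbbSccc => bbbbcccc
Steps: 4


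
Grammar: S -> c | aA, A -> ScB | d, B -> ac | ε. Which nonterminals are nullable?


A nonterminal is nullable iff some alternative derives ε (directly, or every symbol in it is nullable)
Nullable: {B}


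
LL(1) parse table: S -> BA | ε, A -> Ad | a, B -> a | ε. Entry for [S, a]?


For [S, a]: 'a' ∈ FIRST(BA)
Entry: S -> BA


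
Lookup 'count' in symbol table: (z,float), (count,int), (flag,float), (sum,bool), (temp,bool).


Lookup 'count' → type int


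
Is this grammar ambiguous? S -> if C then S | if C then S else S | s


dangling else: 'if C then if C then s else s' parses two ways
Ambiguous


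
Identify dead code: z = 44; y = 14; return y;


z is assigned but never read
Dead: 'z = 44'


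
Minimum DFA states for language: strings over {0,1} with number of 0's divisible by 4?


Track (count of 0) mod 4: states 0..3, accept at 0
Minimal DFA: 4 states


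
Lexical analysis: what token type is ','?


Pattern: delimiter/punctuation
Type: PUNCTUATION


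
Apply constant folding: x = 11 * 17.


11 * 17 = 187 at compile time
Optimized: x = 187


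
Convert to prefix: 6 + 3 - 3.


left-to-right (same/higher precedence on left): tree is (- (+ 6 3) 3)
Prefix: - + 6 3 3


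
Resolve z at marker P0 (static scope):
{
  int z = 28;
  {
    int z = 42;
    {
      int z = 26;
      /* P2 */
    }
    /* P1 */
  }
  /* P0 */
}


z declared in the same block as P0
z = 28


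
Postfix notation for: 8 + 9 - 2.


Left to right (same or higher precedence on left)
Postfix: 8 9 + 2 -


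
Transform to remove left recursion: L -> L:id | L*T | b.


Left-recursive alternatives: L:id, L*T; non-recursive: b
Introduce L': L -> bL', L' -> :idL' | *TL' | ε


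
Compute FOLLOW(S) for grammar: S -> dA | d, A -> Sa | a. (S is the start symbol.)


$ ∈ FOLLOW(S). For each A -> αBβ: add FIRST(β)\{ε} to FOLLOW(B); if β nullable, add FOLLOW(A).
FOLLOW(S) = {$, a}


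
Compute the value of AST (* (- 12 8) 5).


Evaluate inner: (- 12 8) = 4
Evaluate root: (* 4 5) = 20
Result: 20


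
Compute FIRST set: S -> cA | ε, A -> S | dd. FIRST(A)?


Per alternative of A: FIRST(S) = {c, ε}; FIRST(dd) = {d}
FIRST(A) = {c, d, ε}


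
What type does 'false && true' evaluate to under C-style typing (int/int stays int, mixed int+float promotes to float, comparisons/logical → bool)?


Operand types: bool && bool
Rule: logical operators take bool operands and yield bool
Result type: bool


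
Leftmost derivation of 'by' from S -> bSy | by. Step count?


Derivation: S => by
Steps: 1


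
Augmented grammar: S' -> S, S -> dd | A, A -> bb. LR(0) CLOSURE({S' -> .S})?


Start: S' -> .S
For each item with dot before a nonterminal B, add B -> .γ for every B-production
Closure: [S' -> .S, S -> .dd, S -> .A, A -> .bb]


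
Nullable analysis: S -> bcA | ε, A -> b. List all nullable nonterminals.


A nonterminal is nullable iff some alternative derives ε (directly, or every symbol in it is nullable)
Nullable: {S}


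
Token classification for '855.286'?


Pattern: digits with a decimal point
Type: FLOAT_LITERAL


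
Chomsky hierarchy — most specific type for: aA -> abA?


LHS has context (more than one symbol) and |LHS| ≤ |RHS|
Classification: Type 1 (Context-Sensitive)


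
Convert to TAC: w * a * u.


Break into single-operator statements:
t1 = w * a
t2 = t1 * u


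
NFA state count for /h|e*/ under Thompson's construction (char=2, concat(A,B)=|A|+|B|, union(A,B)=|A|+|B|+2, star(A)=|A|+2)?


Syntax tree has 2 char leaf(s), 1 union(s), 1 star(s)
chars contribute 2×2 = 4; each union adds +2; each star adds +2
Total: 4 + 2 + 2 = 8 states


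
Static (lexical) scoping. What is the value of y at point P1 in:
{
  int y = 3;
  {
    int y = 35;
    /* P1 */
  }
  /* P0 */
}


y declared in the same block as P1
y = 35


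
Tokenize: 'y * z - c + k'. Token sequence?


Scan left to right, longest-match per lexeme
Tokens: ID(y), OP(*), ID(z), OP(-), ID(c), OP(+), ID(k)


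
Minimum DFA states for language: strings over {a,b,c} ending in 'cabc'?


Track the longest suffix of input matching a prefix of 'cabc': 5 classes (prefixes of length 0..4)
Minimal DFA: 5 states


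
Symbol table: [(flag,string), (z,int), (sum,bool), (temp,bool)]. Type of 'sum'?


Lookup 'sum' → type bool


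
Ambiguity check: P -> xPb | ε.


balanced x^n…b^n: each string has a unique parse
Unambiguous


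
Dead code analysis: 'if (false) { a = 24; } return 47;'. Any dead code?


condition is constant false, so the whole block is unreachable
Dead: 'if (false) { a = 24; }'


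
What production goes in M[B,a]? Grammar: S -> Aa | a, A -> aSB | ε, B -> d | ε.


For [B, a]: ε is nullable and 'a' ∈ FOLLOW(B)
Entry: B -> ε


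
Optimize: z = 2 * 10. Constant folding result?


2 * 10 = 20 at compile time
Optimized: z = 20


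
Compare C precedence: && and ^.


'^' is bitwise XOR (level 4); '&&' is logical AND (level 2)
Higher level binds tighter
'^' has higher precedence than '&&'


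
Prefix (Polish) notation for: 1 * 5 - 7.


left-to-right (same/higher precedence on left): tree is (- (* 1 5) 7)
Prefix: - * 1 5 7


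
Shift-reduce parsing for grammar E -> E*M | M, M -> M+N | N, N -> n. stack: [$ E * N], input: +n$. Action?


'N' (not preceded by M+) is the handle for M -> N
Action: reduce (M -> N)


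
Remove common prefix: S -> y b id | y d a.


Common prefix: 'y'
Factored: S -> y S', S' -> b id | d a


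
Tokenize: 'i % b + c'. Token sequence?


Scan left to right, longest-match per lexeme
Tokens: ID(i), OP(%), ID(b), OP(+), ID(c)


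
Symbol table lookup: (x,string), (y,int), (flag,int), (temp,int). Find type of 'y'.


Lookup 'y' → type int


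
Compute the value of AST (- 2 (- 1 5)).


Evaluate inner: (- 1 5) = -4
Evaluate root: (- 2 -4) = 6
Result: 6


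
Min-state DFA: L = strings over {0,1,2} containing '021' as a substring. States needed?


KMP-style automaton: 3 progress states + 1 absorbing accept = 4
Minimal DFA: 4 states


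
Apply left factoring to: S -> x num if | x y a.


Common prefix: 'x'
Factored: S -> x S', S' -> num if | y a


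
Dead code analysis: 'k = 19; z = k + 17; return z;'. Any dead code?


k is read by z's definition; z is returned
No dead code


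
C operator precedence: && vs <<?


'<<' is shift (level 8); '&&' is logical AND (level 2)
Higher level binds tighter
'<<' has higher precedence than '&&'


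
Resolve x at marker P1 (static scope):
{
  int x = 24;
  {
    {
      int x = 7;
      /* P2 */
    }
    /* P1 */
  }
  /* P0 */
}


P1's block does not declare x; resolves to the enclosing declaration at depth 0
x = 24


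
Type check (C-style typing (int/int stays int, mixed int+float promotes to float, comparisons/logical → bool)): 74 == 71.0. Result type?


Operand types: int == float
Rule: comparison yields bool
Result type: bool


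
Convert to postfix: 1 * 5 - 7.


Left to right (same or higher precedence on left)
Postfix: 1 5 * 7 -


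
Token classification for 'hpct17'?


Pattern: letter/underscore followed by alphanumerics, not a keyword
Type: IDENTIFIER


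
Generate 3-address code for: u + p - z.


Break into single-operator statements:
t1 = u + p
t2 = t1 - z


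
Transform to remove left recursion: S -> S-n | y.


Left-recursive alternatives: S-n; non-recursive: y
Introduce S': S -> yS', S' -> -nS' | ε


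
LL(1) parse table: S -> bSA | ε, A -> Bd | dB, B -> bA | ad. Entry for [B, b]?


For [B, b]: 'b' ∈ FIRST(bA)
Entry: B -> bA


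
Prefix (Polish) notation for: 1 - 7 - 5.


left-to-right (same/higher precedence on left): tree is (- (- 1 7) 5)
Prefix: - - 1 7 5


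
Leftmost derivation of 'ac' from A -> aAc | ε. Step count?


Derivation: A => aAc => ac
Steps: 2


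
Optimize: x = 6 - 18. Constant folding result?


6 - 18 = -12 at compile time
Optimized: x = -12


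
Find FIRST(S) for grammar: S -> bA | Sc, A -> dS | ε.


Per alternative of S: FIRST(bA) = {b}; FIRST(Sc) = {b}
FIRST(S) = {b}


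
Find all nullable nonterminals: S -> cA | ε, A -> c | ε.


A nonterminal is nullable iff some alternative derives ε (directly, or every symbol in it is nullable)
Nullable: {A, S}


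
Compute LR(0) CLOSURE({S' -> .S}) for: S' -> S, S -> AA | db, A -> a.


Start: S' -> .S
For each item with dot before a nonterminal B, add B -> .γ for every B-production
Closure: [S' -> .S, S -> .AA, S -> .db, A -> .a]


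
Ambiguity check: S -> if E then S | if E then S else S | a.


dangling else: 'if E then if E then a else a' parses two ways
Ambiguous


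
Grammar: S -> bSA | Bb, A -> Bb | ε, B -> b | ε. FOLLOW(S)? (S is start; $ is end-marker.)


$ ∈ FOLLOW(S). For each A -> αBβ: add FIRST(β)\{ε} to FOLLOW(B); if β nullable, add FOLLOW(A).
FOLLOW(S) = {$, b}


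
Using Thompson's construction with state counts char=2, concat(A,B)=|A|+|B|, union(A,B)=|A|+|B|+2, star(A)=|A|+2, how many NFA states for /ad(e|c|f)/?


Syntax tree has 5 char leaf(s), 2 union(s), 0 star(s)
chars contribute 5×2 = 10; each union adds +2; each star adds +2
Total: 10 + 4 + 0 = 14 states


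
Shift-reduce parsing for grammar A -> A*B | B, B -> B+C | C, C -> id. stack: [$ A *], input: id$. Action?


no handle ('A*' is not any RHS); shift 'id'
Action: shift


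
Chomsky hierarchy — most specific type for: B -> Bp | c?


Left-linear: every RHS is a terminal or one nonterminal followed by a terminal
Classification: Type 3 (Regular)


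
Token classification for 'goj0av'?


Pattern: letter/underscore followed by alphanumerics, not a keyword
Type: IDENTIFIER


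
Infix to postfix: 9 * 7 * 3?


Left to right (same or higher precedence on left)
Postfix: 9 7 * 3 *


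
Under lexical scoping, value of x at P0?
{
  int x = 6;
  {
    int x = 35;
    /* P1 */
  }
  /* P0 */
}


x declared in the same block as P0
x = 6


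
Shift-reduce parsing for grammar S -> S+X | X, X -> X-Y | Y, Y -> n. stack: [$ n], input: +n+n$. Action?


'n' on top is the handle for Y -> n
Action: reduce (Y -> n)


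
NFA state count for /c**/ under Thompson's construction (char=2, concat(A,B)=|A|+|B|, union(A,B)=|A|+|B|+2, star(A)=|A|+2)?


Syntax tree has 1 char leaf(s), 0 union(s), 2 star(s)
chars contribute 1×2 = 2; each union adds +2; each star adds +2
Total: 2 + 0 + 4 = 6 states


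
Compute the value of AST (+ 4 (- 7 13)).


Evaluate inner: (- 7 13) = -6
Evaluate root: (+ 4 -6) = -2
Result: -2


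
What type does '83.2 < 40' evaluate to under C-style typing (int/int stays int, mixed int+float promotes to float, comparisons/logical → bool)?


Operand types: float < int
Rule: comparison yields bool
Result type: bool


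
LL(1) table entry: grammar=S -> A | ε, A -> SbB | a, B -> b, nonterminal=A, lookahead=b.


For [A, b]: 'b' ∈ FIRST(SbB)
Entry: A -> SbB


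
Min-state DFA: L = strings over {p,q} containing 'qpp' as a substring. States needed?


KMP-style automaton: 3 progress states + 1 absorbing accept = 4
Minimal DFA: 4 states


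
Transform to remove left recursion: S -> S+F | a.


Left-recursive alternatives: S+F; non-recursive: a
Introduce S': S -> aS', S' -> +FS' | ε


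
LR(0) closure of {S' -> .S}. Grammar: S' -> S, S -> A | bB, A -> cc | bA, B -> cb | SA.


Start: S' -> .S
For each item with dot before a nonterminal B, add B -> .γ for every B-production
Closure: [S' -> .S, S -> .A, S -> .bB, A -> .cc, A -> .bA]


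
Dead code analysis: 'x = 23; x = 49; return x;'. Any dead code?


first assignment to x is overwritten before any read
Dead: 'x = 23'


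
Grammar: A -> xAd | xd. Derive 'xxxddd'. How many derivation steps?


Derivation: A => xAd => xxAdd => xxxddd
Steps: 3


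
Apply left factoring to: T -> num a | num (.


Common prefix: 'num'
Factored: T -> num T', T' -> a | (


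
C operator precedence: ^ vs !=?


'!=' is equality (level 6); '^' is bitwise XOR (level 4)
Higher level binds tighter
'!=' has higher precedence than '^'


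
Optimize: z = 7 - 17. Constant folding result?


7 - 17 = -10 at compile time
Optimized: z = -10


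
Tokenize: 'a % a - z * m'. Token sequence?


Scan left to right, longest-match per lexeme
Tokens: ID(a), OP(%), ID(a), OP(-), ID(z), OP(*), ID(m)


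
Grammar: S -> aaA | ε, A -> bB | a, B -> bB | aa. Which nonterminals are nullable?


A nonterminal is nullable iff some alternative derives ε (directly, or every symbol in it is nullable)
Nullable: {S}


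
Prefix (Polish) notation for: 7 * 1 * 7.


left-to-right (same/higher precedence on left): tree is (* (* 7 1) 7)
Prefix: * * 7 1 7


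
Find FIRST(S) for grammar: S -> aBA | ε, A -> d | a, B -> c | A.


Per alternative of S: FIRST(aBA) = {a}; FIRST(ε) = {ε}
FIRST(S) = {a, ε}


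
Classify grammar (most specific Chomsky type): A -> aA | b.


Right-linear: every RHS is a terminal or a terminal followed by one nonterminal
Classification: Type 3 (Regular)


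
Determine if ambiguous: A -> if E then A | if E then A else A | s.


dangling else: 'if E then if E then s else s' parses two ways
Ambiguous


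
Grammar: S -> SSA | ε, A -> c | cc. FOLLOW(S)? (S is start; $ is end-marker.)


$ ∈ FOLLOW(S). For each A -> αBβ: add FIRST(β)\{ε} to FOLLOW(B); if β nullable, add FOLLOW(A).
FOLLOW(S) = {$, c}


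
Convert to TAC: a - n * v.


Break into single-operator statements:
t1 = n * v
t2 = a - t1


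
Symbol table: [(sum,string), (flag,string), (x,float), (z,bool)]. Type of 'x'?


Lookup 'x' → type float


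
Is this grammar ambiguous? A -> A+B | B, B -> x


precedence layered via separate nonterminal B: deterministic
Unambiguous


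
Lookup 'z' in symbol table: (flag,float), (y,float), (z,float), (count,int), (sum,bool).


Lookup 'z' → type float


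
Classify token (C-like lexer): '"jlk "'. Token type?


Pattern: double-quoted sequence
Type: STRING_LITERAL


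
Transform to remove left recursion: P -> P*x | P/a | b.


Left-recursive alternatives: P*x, P/a; non-recursive: b
Introduce P': P -> bP', P' -> *xP' | /aP' | ε


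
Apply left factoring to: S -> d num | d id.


Common prefix: 'd'
Factored: S -> d S', S' -> num | id


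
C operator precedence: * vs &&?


'*' is multiplicative (level 10); '&&' is logical AND (level 2)
Higher level binds tighter
'*' has higher precedence than '&&'


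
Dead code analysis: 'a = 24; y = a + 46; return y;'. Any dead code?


a is read by y's definition; y is returned
No dead code


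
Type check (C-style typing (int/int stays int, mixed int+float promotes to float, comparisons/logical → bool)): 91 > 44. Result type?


Operand types: int > int
Rule: comparison yields bool
Result type: bool


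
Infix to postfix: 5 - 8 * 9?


* has higher precedence, evaluate 8*9 first
Postfix: 5 8 9 * -


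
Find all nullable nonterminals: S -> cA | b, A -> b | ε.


A nonterminal is nullable iff some alternative derives ε (directly, or every symbol in it is nullable)
Nullable: {A}


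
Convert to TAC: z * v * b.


Break into single-operator statements:
t1 = z * v
t2 = t1 * b


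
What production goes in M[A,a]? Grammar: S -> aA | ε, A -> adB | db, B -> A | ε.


For [A, a]: 'a' ∈ FIRST(adB)
Entry: A -> adB


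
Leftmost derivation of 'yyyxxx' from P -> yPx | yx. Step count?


Derivation: P => yPx => yyPxx => yyyxxx
Steps: 3


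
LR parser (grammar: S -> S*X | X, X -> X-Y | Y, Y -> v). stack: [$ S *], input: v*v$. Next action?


no handle ('S*' is not any RHS); shift 'v'
Action: shift


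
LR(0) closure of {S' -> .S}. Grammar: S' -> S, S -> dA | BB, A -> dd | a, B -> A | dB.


Start: S' -> .S
For each item with dot before a nonterminal B, add B -> .γ for every B-production
Closure: [S' -> .S, S -> .dA, S -> .BB, B -> .A, B -> .dB, A -> .dd, A -> .a]


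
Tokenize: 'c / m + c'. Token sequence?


Scan left to right, longest-match per lexeme
Tokens: ID(c), OP(/), ID(m), OP(+), ID(c)


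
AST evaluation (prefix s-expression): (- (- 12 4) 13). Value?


Evaluate inner: (- 12 4) = 8
Evaluate root: (- 8 13) = -5
Result: -5


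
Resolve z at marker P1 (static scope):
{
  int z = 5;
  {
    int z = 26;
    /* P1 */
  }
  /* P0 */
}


z declared in the same block as P1
z = 26


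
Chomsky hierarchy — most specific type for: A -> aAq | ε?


Single nonterminal LHS, but a^n q^n is not regular
Classification: Type 2 (Context-Free)


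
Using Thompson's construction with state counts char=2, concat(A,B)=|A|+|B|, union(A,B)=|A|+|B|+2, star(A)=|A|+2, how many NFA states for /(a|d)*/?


Syntax tree has 2 char leaf(s), 1 union(s), 1 star(s)
chars contribute 2×2 = 4; each union adds +2; each star adds +2
Total: 4 + 2 + 2 = 8 states


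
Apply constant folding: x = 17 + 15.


17 + 15 = 32 at compile time
Optimized: x = 32


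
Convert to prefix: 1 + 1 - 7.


left-to-right (same/higher precedence on left): tree is (- (+ 1 1) 7)
Prefix: - + 1 1 7


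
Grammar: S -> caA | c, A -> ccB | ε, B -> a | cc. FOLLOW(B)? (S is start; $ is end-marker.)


$ ∈ FOLLOW(S). For each A -> αBβ: add FIRST(β)\{ε} to FOLLOW(B); if β nullable, add FOLLOW(A).
FOLLOW(B) = {$}


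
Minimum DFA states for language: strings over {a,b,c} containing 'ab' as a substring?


KMP-style automaton: 2 progress states + 1 absorbing accept = 3
Minimal DFA: 3 states


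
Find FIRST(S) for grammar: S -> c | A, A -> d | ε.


Per alternative of S: FIRST(c) = {c}; FIRST(A) = {d, ε}
FIRST(S) = {c, d, ε}


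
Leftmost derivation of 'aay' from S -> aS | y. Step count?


Derivation: S => aS => aaS => aay
Steps: 3


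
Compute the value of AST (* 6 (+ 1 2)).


Evaluate inner: (+ 1 2) = 3
Evaluate root: (* 6 3) = 18
Result: 18


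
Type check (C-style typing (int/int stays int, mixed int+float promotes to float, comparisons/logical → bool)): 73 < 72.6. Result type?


Operand types: int < float
Rule: comparison yields bool
Result type: bool


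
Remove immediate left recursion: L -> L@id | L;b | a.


Left-recursive alternatives: L@id, L;b; non-recursive: a
Introduce L': L -> aL', L' -> @idL' | ;bL' | ε


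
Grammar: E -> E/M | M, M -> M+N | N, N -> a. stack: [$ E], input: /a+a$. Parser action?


shift '/' to continue E -> E/M
Action: shift


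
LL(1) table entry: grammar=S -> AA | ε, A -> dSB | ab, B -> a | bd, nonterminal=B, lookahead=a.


For [B, a]: 'a' ∈ FIRST(a)
Entry: B -> a


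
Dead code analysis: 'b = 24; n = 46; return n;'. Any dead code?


b is assigned but never read
Dead: 'b = 24'


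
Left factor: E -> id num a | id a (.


Common prefix: 'id'
Factored: E -> id E', E' -> num a | a (


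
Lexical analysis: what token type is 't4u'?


Pattern: letter/underscore followed by alphanumerics, not a keyword
Type: IDENTIFIER


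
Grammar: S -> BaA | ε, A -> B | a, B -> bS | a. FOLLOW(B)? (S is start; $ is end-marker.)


$ ∈ FOLLOW(S). For each A -> αBβ: add FIRST(β)\{ε} to FOLLOW(B); if β nullable, add FOLLOW(A).
FOLLOW(B) = {$, a}
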